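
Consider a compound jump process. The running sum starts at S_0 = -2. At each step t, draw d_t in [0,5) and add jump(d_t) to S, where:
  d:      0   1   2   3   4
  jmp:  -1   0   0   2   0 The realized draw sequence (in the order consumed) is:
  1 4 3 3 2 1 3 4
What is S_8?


t=0: S=-2, d=1, jump=0, S_1=-2
t=1: S=-2, d=4, jump=0, S_2=-2
t=2: S=-2, d=3, jump=2, S_3=0
t=3: S=0, d=3, jump=2, S_4=2
t=4: S=2, d=2, jump=0, S_5=2
t=5: S=2, d=1, jump=0, S_6=2
t=6: S=2, d=3, jump=2, S_7=4
t=7: S=4, d=4, jump=0, S_8=4

4


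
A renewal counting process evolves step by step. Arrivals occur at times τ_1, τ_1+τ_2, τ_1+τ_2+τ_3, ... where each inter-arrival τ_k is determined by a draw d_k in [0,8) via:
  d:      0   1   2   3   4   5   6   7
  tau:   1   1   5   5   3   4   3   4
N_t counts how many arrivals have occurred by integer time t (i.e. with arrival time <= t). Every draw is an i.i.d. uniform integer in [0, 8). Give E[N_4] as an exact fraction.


245/256

Inter-arrival values over d=0..7: [1, 1, 5, 5, 3, 4, 3, 4]
Each d has probability 1/8, so the pmf of τ is: f(1) = 1/4, f(3) = 1/4, f(4) = 1/4, f(5) = 1/4
Renewal equation for m(n) = E[N_n]: condition on τ_1 = k (if k <= n, one arrival plus a fresh copy on the remaining n−k steps): m(n) = F(n) + Σ_{k<=n} f(k)·m(n−k), where F(n) = P(τ <= n) and m(0) = 0
m(1) = F(1) = 1/4
m(2) = F(2) + f(1)·m(1) = 1/4 + 1/4·1/4 = 5/16
m(3) = F(3) + f(1)·m(2) = 1/2 + 1/4·5/16 = 37/64
m(4) = F(4) + f(1)·m(3) + f(3)·m(1) = 3/4 + 1/4·37/64 + 1/4·1/4 = 245/256
E[N_4] = m(4) = 245/256


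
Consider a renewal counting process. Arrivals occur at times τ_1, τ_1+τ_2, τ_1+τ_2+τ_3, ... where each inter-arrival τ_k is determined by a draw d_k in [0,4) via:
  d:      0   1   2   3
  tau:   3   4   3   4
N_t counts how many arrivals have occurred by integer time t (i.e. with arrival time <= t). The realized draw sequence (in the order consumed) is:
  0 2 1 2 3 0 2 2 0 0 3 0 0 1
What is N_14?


draw d_1=0: τ_1=3, arrival time A_1=3
draw d_2=2: τ_2=3, arrival time A_2=6
draw d_3=1: τ_3=4, arrival time A_3=10
draw d_4=2: τ_4=3, arrival time A_4=13
draw d_5=3: τ_5=4, arrival time A_5=17
draw d_6=0: τ_6=3, arrival time A_6=20
draw d_7=2: τ_7=3, arrival time A_7=23
draw d_8=2: τ_8=3, arrival time A_8=26
draw d_9=0: τ_9=3, arrival time A_9=29
draw d_10=0: τ_10=3, arrival time A_10=32
draw d_11=3: τ_11=4, arrival time A_11=36
draw d_12=0: τ_12=3, arrival time A_12=39
draw d_13=0: τ_13=3, arrival time A_13=42
draw d_14=1: τ_14=4, arrival time A_14=46
N_t over t=0..14: 0:0 1:0 2:0 3:1 4:1 5:1 6:2 7:2 8:2 9:2 10:3 11:3 12:3 13:4 14:4

4


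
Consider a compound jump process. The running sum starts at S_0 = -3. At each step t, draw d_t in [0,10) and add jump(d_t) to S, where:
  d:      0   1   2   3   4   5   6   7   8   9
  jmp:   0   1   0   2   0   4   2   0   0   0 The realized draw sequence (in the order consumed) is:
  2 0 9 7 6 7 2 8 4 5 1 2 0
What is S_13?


t=0: S=-3, d=2, jump=0, S_1=-3
t=1: S=-3, d=0, jump=0, S_2=-3
t=2: S=-3, d=9, jump=0, S_3=-3
t=3: S=-3, d=7, jump=0, S_4=-3
t=4: S=-3, d=6, jump=2, S_5=-1
t=5: S=-1, d=7, jump=0, S_6=-1
t=6: S=-1, d=2, jump=0, S_7=-1
t=7: S=-1, d=8, jump=0, S_8=-1
t=8: S=-1, d=4, jump=0, S_9=-1
t=9: S=-1, d=5, jump=4, S_10=3
t=10: S=3, d=1, jump=1, S_11=4
t=11: S=4, d=2, jump=0, S_12=4
t=12: S=4, d=0, jump=0, S_13=4

4


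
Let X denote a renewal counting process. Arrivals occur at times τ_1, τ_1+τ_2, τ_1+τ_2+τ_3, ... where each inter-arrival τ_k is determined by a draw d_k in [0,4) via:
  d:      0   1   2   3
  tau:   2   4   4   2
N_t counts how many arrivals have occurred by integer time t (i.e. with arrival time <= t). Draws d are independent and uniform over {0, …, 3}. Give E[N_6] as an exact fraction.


Inter-arrival values over d=0..3: [2, 4, 4, 2]
Each d has probability 1/4, so the pmf of τ is: f(2) = 1/2, f(4) = 1/2
Renewal equation for m(n) = E[N_n]: condition on τ_1 = k (if k <= n, one arrival plus a fresh copy on the remaining n−k steps): m(n) = F(n) + Σ_{k<=n} f(k)·m(n−k), where F(n) = P(τ <= n) and m(0) = 0
m(1) = F(1) = 0
m(2) = F(2) = 1/2
m(3) = F(3) = 1/2
m(4) = F(4) + f(2)·m(2) = 1 + 1/2·1/2 = 5/4
m(5) = F(5) + f(2)·m(3) = 1 + 1/2·1/2 = 5/4
m(6) = F(6) + f(2)·m(4) + f(4)·m(2) = 1 + 1/2·5/4 + 1/2·1/2 = 15/8
E[N_6] = m(6) = 15/8

15/8


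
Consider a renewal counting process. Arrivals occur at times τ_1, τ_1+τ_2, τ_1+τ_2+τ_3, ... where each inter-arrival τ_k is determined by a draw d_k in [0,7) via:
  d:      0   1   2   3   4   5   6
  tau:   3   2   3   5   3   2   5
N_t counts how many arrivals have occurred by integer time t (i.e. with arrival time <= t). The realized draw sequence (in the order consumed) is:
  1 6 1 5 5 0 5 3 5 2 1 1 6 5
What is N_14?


draw d_1=1: τ_1=2, arrival time A_1=2
draw d_2=6: τ_2=5, arrival time A_2=7
draw d_3=1: τ_3=2, arrival time A_3=9
draw d_4=5: τ_4=2, arrival time A_4=11
draw d_5=5: τ_5=2, arrival time A_5=13
draw d_6=0: τ_6=3, arrival time A_6=16
draw d_7=5: τ_7=2, arrival time A_7=18
draw d_8=3: τ_8=5, arrival time A_8=23
draw d_9=5: τ_9=2, arrival time A_9=25
draw d_10=2: τ_10=3, arrival time A_10=28
draw d_11=1: τ_11=2, arrival time A_11=30
draw d_12=1: τ_12=2, arrival time A_12=32
draw d_13=6: τ_13=5, arrival time A_13=37
draw d_14=5: τ_14=2, arrival time A_14=39
N_t over t=0..14: 0:0 1:0 2:1 3:1 4:1 5:1 6:1 7:2 8:2 9:3 10:3 11:4 12:4 13:5 14:5

5


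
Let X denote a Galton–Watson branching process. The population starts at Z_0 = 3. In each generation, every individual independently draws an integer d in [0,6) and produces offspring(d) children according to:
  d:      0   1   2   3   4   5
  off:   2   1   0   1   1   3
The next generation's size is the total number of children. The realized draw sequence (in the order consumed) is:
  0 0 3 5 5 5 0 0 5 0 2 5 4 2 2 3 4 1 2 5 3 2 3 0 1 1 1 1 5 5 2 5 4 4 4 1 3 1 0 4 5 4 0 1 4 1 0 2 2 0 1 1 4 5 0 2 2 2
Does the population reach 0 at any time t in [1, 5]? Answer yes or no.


gen 0: Z_0=3, draws=[0, 0, 3], offspring=[2, 2, 1], Z_1=5
gen 1: Z_1=5, draws=[5, 5, 5, 0, 0], offspring=[3, 3, 3, 2, 2], Z_2=13
gen 2: Z_2=13, draws=[5, 0, 2, 5, 4, 2, 2, 3, 4, 1, 2, 5, 3], offspring=[3, 2, 0, 3, 1, 0, 0, 1, 1, 1, 0, 3, 1], Z_3=16
gen 3: Z_3=16, draws=[2, 3, 0, 1, 1, 1, 1, 5, 5, 2, 5, 4, 4, 4, 1, 3], offspring=[0, 1, 2, 1, 1, 1, 1, 3, 3, 0, 3, 1, 1, 1, 1, 1], Z_4=21
gen 4: Z_4=21, draws=[1, 0, 4, 5, 4, 0, 1, 4, 1, 0, 2, 2, 0, 1, 1, 4, 5, 0, 2, 2, 2], offspring=[1, 2, 1, 3, 1, 2, 1, 1, 1, 2, 0, 0, 2, 1, 1, 1, 3, 2, 0, 0, 0], Z_5=25

no


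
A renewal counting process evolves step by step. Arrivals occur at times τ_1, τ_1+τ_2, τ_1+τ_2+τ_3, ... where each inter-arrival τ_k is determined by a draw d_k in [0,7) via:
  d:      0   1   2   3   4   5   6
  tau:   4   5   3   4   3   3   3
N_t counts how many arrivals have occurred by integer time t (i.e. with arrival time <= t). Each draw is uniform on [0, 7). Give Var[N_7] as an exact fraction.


Inter-arrival values over d=0..6: [4, 5, 3, 4, 3, 3, 3]
Each d has probability 1/7, so the pmf of τ is: f(3) = 4/7, f(4) = 2/7, f(5) = 1/7
Let p_n(j) = P(N_n = j), with p_0 = [1]. Condition on τ_1: p_n(0) = P(τ > n), and for j >= 1, p_n(j) = Σ_{k<=n} f(k)·p_{n−k}(j−1)
p_1 = [1]  (j = 0)
p_2 = [1]  (j = 0)
p_3 = [3/7, 4/7]  (j = 0..1)
p_4 = [1/7, 6/7]  (j = 0..1)
p_5 = [0, 1]  (j = 0..1)
p_6 = [0, 33/49, 16/49]  (j = 0..2)
p_7 = [0, 17/49, 32/49]  (j = 0..2)
E[N_7] = Σ j·p_7(j) = 81/49;  E[N_7²] = Σ j²·p_7(j) = 145/49
Var[N_7] = 145/49 − (81/49)² = 544/2401

544/2401


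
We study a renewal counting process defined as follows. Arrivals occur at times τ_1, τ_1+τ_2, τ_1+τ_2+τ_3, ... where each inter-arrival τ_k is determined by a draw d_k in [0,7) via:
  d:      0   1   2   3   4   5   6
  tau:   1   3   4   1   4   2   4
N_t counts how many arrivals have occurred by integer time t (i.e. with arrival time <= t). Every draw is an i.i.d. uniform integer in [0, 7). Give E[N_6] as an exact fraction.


Inter-arrival values over d=0..6: [1, 3, 4, 1, 4, 2, 4]
Each d has probability 1/7, so the pmf of τ is: f(1) = 2/7, f(2) = 1/7, f(3) = 1/7, f(4) = 3/7
Renewal equation for m(n) = E[N_n]: condition on τ_1 = k (if k <= n, one arrival plus a fresh copy on the remaining n−k steps): m(n) = F(n) + Σ_{k<=n} f(k)·m(n−k), where F(n) = P(τ <= n) and m(0) = 0
m(1) = F(1) = 2/7
m(2) = F(2) + f(1)·m(1) = 3/7 + 2/7·2/7 = 25/49
m(3) = F(3) + f(1)·m(2) + f(2)·m(1) = 4/7 + 2/7·25/49 + 1/7·2/7 = 260/343
m(4) = F(4) + f(1)·m(3) + f(2)·m(2) + f(3)·m(1) = 1 + 2/7·260/343 + 1/7·25/49 + 1/7·2/7 = 3194/2401
m(5) = F(5) + f(1)·m(4) + f(2)·m(3) + f(3)·m(2) + f(4)·m(1) = 1 + 2/7·3194/2401 + 1/7·260/343 + 1/7·25/49 + 3/7·2/7 = 28298/16807
m(6) = F(6) + f(1)·m(5) + f(2)·m(4) + f(3)·m(3) + f(4)·m(2) = 1 + 2/7·28298/16807 + 1/7·3194/2401 + 1/7·260/343 + 3/7·25/49 = 235068/117649
E[N_6] = m(6) = 235068/117649

235068/117649


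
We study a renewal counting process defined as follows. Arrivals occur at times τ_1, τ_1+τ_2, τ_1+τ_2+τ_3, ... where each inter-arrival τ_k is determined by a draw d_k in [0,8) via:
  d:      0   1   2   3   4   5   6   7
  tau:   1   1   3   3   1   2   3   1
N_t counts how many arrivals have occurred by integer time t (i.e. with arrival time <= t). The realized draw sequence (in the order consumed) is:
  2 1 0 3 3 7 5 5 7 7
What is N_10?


draw d_1=2: τ_1=3, arrival time A_1=3
draw d_2=1: τ_2=1, arrival time A_2=4
draw d_3=0: τ_3=1, arrival time A_3=5
draw d_4=3: τ_4=3, arrival time A_4=8
draw d_5=3: τ_5=3, arrival time A_5=11
draw d_6=7: τ_6=1, arrival time A_6=12
draw d_7=5: τ_7=2, arrival time A_7=14
draw d_8=5: τ_8=2, arrival time A_8=16
draw d_9=7: τ_9=1, arrival time A_9=17
draw d_10=7: τ_10=1, arrival time A_10=18
N_t over t=0..10: 0:0 1:0 2:0 3:1 4:2 5:3 6:3 7:3 8:4 9:4 10:4

4


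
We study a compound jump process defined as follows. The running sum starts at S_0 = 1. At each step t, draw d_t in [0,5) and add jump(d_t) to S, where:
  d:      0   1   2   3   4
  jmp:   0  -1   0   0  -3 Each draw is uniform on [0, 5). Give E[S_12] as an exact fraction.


-43/5

Outcome values over d=0..4: [0, -1, 0, 0, -3]
Σy = -4, Σy² = 10, M = 5
μ = -4/5 = -4/5,  σ² = 10/5 − (-4/5)² = 34/25
E[S_12] = 1 + 12·(-4/5) = -43/5


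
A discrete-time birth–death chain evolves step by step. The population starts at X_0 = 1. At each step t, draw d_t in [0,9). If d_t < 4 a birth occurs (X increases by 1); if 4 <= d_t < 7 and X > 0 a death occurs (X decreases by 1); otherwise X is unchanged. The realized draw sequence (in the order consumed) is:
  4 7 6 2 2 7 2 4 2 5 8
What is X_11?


t=0: X=1, d=4 → death, X_1=0
t=1: X=0, d=7 → hold, X_2=0
t=2: X=0, d=6 → hold, X_3=0
t=3: X=0, d=2 → birth, X_4=1
t=4: X=1, d=2 → birth, X_5=2
t=5: X=2, d=7 → hold, X_6=2
t=6: X=2, d=2 → birth, X_7=3
t=7: X=3, d=4 → death, X_8=2
t=8: X=2, d=2 → birth, X_9=3
t=9: X=3, d=5 → death, X_10=2
t=10: X=2, d=8 → hold, X_11=2

2


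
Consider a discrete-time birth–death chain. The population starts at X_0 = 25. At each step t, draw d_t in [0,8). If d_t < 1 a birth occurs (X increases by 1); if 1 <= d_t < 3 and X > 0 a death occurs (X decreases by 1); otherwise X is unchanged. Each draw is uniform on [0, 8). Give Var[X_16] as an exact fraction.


23/4

X can drop by at most 1 per step and X_0 = 25 > T = 16, so X_t >= 25 − t >= 9 > 0 for every t <= 16: the floor at 0 (the 'and X > 0' condition) never binds. Hence X_16 = X_0 + Σ_{t<16} Y_t with i.i.d. increments Y_t = y(d_t) ∈ {+1, −1, 0}.
Outcome values over d=0..7: [1, -1, -1, 0, 0, 0, 0, 0]
Σy = -1, Σy² = 3, M = 8
μ = -1/8 = -1/8,  σ² = 3/8 − (-1/8)² = 23/64
Independent increments: Var[X_16] = 16·σ² = 16·(23/64) = 23/4


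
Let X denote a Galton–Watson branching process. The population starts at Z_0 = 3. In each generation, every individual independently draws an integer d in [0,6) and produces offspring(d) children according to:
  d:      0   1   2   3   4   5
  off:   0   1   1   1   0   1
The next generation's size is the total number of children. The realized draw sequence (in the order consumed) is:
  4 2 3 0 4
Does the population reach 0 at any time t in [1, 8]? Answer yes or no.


gen 0: Z_0=3, draws=[4, 2, 3], offspring=[0, 1, 1], Z_1=2
gen 1: Z_1=2, draws=[0, 4], offspring=[0, 0], Z_2=0
gen 2: Z_2=0, draws=[], offspring=[], Z_3=0
gen 3: Z_3=0, draws=[], offspring=[], Z_4=0
gen 4: Z_4=0, draws=[], offspring=[], Z_5=0
gen 5: Z_5=0, draws=[], offspring=[], Z_6=0
gen 6: Z_6=0, draws=[], offspring=[], Z_7=0
gen 7: Z_7=0, draws=[], offspring=[], Z_8=0

yes


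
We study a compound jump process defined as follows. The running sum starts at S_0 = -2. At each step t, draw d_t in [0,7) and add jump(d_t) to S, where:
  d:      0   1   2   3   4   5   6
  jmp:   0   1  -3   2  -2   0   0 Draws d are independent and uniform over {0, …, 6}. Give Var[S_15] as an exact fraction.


1830/49

Outcome values over d=0..6: [0, 1, -3, 2, -2, 0, 0]
Σy = -2, Σy² = 18, M = 7
μ = -2/7 = -2/7,  σ² = 18/7 − (-2/7)² = 122/49
Independent increments: Var[S_15] = 15·σ² = 15·(122/49) = 1830/49


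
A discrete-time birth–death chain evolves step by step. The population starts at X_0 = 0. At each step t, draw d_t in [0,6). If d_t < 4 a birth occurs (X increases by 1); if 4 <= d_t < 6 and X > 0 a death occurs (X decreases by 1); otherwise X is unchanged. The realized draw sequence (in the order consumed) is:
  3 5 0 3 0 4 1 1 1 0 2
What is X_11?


7

t=0: X=0, d=3 → birth, X_1=1
t=1: X=1, d=5 → death, X_2=0
t=2: X=0, d=0 → birth, X_3=1
t=3: X=1, d=3 → birth, X_4=2
t=4: X=2, d=0 → birth, X_5=3
t=5: X=3, d=4 → death, X_6=2
t=6: X=2, d=1 → birth, X_7=3
t=7: X=3, d=1 → birth, X_8=4
t=8: X=4, d=1 → birth, X_9=5
t=9: X=5, d=0 → birth, X_10=6
t=10: X=6, d=2 → birth, X_11=7


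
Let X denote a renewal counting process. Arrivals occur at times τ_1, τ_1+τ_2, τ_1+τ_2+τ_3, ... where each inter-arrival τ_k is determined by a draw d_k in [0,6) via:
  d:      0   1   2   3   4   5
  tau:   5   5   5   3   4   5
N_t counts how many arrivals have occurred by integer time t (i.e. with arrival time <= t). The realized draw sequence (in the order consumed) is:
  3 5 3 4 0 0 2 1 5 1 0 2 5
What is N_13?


3

draw d_1=3: τ_1=3, arrival time A_1=3
draw d_2=5: τ_2=5, arrival time A_2=8
draw d_3=3: τ_3=3, arrival time A_3=11
draw d_4=4: τ_4=4, arrival time A_4=15
draw d_5=0: τ_5=5, arrival time A_5=20
draw d_6=0: τ_6=5, arrival time A_6=25
draw d_7=2: τ_7=5, arrival time A_7=30
draw d_8=1: τ_8=5, arrival time A_8=35
draw d_9=5: τ_9=5, arrival time A_9=40
draw d_10=1: τ_10=5, arrival time A_10=45
draw d_11=0: τ_11=5, arrival time A_11=50
draw d_12=2: τ_12=5, arrival time A_12=55
draw d_13=5: τ_13=5, arrival time A_13=60
N_t over t=0..13: 0:0 1:0 2:0 3:1 4:1 5:1 6:1 7:1 8:2 9:2 10:2 11:3 12:3 13:3


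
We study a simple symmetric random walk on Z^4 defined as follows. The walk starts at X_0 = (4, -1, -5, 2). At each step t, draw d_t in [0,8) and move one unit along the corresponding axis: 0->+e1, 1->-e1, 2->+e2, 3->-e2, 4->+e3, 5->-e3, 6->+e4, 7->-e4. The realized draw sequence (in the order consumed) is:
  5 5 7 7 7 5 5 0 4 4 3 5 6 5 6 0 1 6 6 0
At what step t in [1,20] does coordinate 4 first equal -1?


5

t=0: X=(4, -1, -5, 2), d=5 → -e3, X_1=(4, -1, -6, 2)
t=1: X=(4, -1, -6, 2), d=5 → -e3, X_2=(4, -1, -7, 2)
t=2: X=(4, -1, -7, 2), d=7 → -e4, X_3=(4, -1, -7, 1)
t=3: X=(4, -1, -7, 1), d=7 → -e4, X_4=(4, -1, -7, 0)
t=4: X=(4, -1, -7, 0), d=7 → -e4, X_5=(4, -1, -7, -1)
t=5: X=(4, -1, -7, -1), d=5 → -e3, X_6=(4, -1, -8, -1)
t=6: X=(4, -1, -8, -1), d=5 → -e3, X_7=(4, -1, -9, -1)
t=7: X=(4, -1, -9, -1), d=0 → +e1, X_8=(5, -1, -9, -1)
t=8: X=(5, -1, -9, -1), d=4 → +e3, X_9=(5, -1, -8, -1)
t=9: X=(5, -1, -8, -1), d=4 → +e3, X_10=(5, -1, -7, -1)
t=10: X=(5, -1, -7, -1), d=3 → -e2, X_11=(5, -2, -7, -1)
t=11: X=(5, -2, -7, -1), d=5 → -e3, X_12=(5, -2, -8, -1)
t=12: X=(5, -2, -8, -1), d=6 → +e4, X_13=(5, -2, -8, 0)
t=13: X=(5, -2, -8, 0), d=5 → -e3, X_14=(5, -2, -9, 0)
t=14: X=(5, -2, -9, 0), d=6 → +e4, X_15=(5, -2, -9, 1)
t=15: X=(5, -2, -9, 1), d=0 → +e1, X_16=(6, -2, -9, 1)
t=16: X=(6, -2, -9, 1), d=1 → -e1, X_17=(5, -2, -9, 1)
t=17: X=(5, -2, -9, 1), d=6 → +e4, X_18=(5, -2, -9, 2)
t=18: X=(5, -2, -9, 2), d=6 → +e4, X_19=(5, -2, -9, 3)
t=19: X=(5, -2, -9, 3), d=0 → +e1, X_20=(6, -2, -9, 3)


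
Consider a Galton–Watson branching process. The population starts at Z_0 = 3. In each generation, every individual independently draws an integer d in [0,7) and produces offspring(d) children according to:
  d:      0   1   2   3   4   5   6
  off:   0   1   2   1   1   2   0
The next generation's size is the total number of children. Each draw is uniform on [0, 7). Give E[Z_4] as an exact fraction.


3

Outcome values over d=0..6: [0, 1, 2, 1, 1, 2, 0]
Σy = 7, Σy² = 11, M = 7
μ = 7/7 = 1,  σ² = 11/7 − (1)² = 4/7
E[Z_0] = 3
E[Z_1] = 1·E[Z_0] = 3
E[Z_2] = 1·E[Z_1] = 3
E[Z_3] = 1·E[Z_2] = 3
E[Z_4] = 1·E[Z_3] = 3


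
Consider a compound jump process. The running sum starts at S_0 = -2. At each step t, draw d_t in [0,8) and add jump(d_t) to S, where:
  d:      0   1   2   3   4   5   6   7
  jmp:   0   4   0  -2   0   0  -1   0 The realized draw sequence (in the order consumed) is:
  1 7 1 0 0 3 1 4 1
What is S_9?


t=0: S=-2, d=1, jump=4, S_1=2
t=1: S=2, d=7, jump=0, S_2=2
t=2: S=2, d=1, jump=4, S_3=6
t=3: S=6, d=0, jump=0, S_4=6
t=4: S=6, d=0, jump=0, S_5=6
t=5: S=6, d=3, jump=-2, S_6=4
t=6: S=4, d=1, jump=4, S_7=8
t=7: S=8, d=4, jump=0, S_8=8
t=8: S=8, d=1, jump=4, S_9=12

12


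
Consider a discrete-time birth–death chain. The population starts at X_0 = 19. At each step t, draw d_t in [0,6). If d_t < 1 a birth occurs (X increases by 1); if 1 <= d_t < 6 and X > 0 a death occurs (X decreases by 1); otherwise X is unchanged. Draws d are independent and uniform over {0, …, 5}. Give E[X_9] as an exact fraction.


13

X can drop by at most 1 per step and X_0 = 19 > T = 9, so X_t >= 19 − t >= 10 > 0 for every t <= 9: the floor at 0 (the 'and X > 0' condition) never binds. Hence X_9 = X_0 + Σ_{t<9} Y_t with i.i.d. increments Y_t = y(d_t) ∈ {+1, −1, 0}.
Outcome values over d=0..5: [1, -1, -1, -1, -1, -1]
Σy = -4, Σy² = 6, M = 6
μ = -4/6 = -2/3,  σ² = 6/6 − (-2/3)² = 5/9
E[X_9] = 19 + 9·(-2/3) = 13


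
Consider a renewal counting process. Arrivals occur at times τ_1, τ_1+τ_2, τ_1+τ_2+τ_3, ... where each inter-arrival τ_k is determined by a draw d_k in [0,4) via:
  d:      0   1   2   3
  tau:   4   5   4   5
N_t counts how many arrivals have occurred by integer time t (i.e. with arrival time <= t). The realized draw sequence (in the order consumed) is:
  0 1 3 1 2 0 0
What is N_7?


draw d_1=0: τ_1=4, arrival time A_1=4
draw d_2=1: τ_2=5, arrival time A_2=9
draw d_3=3: τ_3=5, arrival time A_3=14
draw d_4=1: τ_4=5, arrival time A_4=19
draw d_5=2: τ_5=4, arrival time A_5=23
draw d_6=0: τ_6=4, arrival time A_6=27
draw d_7=0: τ_7=4, arrival time A_7=31
N_t over t=0..7: 0:0 1:0 2:0 3:0 4:1 5:1 6:1 7:1

1


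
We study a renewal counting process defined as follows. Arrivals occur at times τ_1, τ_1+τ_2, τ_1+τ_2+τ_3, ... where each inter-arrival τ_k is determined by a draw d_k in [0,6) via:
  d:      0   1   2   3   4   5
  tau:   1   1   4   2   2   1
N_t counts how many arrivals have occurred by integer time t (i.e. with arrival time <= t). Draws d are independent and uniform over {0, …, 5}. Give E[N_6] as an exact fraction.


Inter-arrival values over d=0..5: [1, 1, 4, 2, 2, 1]
Each d has probability 1/6, so the pmf of τ is: f(1) = 1/2, f(2) = 1/3, f(4) = 1/6
Renewal equation for m(n) = E[N_n]: condition on τ_1 = k (if k <= n, one arrival plus a fresh copy on the remaining n−k steps): m(n) = F(n) + Σ_{k<=n} f(k)·m(n−k), where F(n) = P(τ <= n) and m(0) = 0
m(1) = F(1) = 1/2
m(2) = F(2) + f(1)·m(1) = 5/6 + 1/2·1/2 = 13/12
m(3) = F(3) + f(1)·m(2) + f(2)·m(1) = 5/6 + 1/2·13/12 + 1/3·1/2 = 37/24
m(4) = F(4) + f(1)·m(3) + f(2)·m(2) = 1 + 1/2·37/24 + 1/3·13/12 = 307/144
m(5) = F(5) + f(1)·m(4) + f(2)·m(3) + f(4)·m(1) = 1 + 1/2·307/144 + 1/3·37/24 + 1/6·1/2 = 767/288
m(6) = F(6) + f(1)·m(5) + f(2)·m(4) + f(4)·m(2) = 1 + 1/2·767/288 + 1/3·307/144 + 1/6·13/12 = 5569/1728
E[N_6] = m(6) = 5569/1728

5569/1728


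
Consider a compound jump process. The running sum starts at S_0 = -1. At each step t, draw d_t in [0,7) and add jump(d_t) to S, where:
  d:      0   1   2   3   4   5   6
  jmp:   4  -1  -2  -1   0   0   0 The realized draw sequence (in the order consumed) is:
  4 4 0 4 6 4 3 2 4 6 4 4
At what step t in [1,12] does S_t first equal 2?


t=0: S=-1, d=4, jump=0, S_1=-1
t=1: S=-1, d=4, jump=0, S_2=-1
t=2: S=-1, d=0, jump=4, S_3=3
t=3: S=3, d=4, jump=0, S_4=3
t=4: S=3, d=6, jump=0, S_5=3
t=5: S=3, d=4, jump=0, S_6=3
t=6: S=3, d=3, jump=-1, S_7=2
t=7: S=2, d=2, jump=-2, S_8=0
t=8: S=0, d=4, jump=0, S_9=0
t=9: S=0, d=6, jump=0, S_10=0
t=10: S=0, d=4, jump=0, S_11=0
t=11: S=0, d=4, jump=0, S_12=0

7


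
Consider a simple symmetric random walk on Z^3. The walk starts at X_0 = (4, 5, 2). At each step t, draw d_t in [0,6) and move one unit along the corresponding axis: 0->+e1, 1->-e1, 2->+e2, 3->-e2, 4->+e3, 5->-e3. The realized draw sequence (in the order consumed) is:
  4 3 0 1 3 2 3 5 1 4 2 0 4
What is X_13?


t=0: X=(4, 5, 2), d=4 → +e3, X_1=(4, 5, 3)
t=1: X=(4, 5, 3), d=3 → -e2, X_2=(4, 4, 3)
t=2: X=(4, 4, 3), d=0 → +e1, X_3=(5, 4, 3)
t=3: X=(5, 4, 3), d=1 → -e1, X_4=(4, 4, 3)
t=4: X=(4, 4, 3), d=3 → -e2, X_5=(4, 3, 3)
t=5: X=(4, 3, 3), d=2 → +e2, X_6=(4, 4, 3)
t=6: X=(4, 4, 3), d=3 → -e2, X_7=(4, 3, 3)
t=7: X=(4, 3, 3), d=5 → -e3, X_8=(4, 3, 2)
t=8: X=(4, 3, 2), d=1 → -e1, X_9=(3, 3, 2)
t=9: X=(3, 3, 2), d=4 → +e3, X_10=(3, 3, 3)
t=10: X=(3, 3, 3), d=2 → +e2, X_11=(3, 4, 3)
t=11: X=(3, 4, 3), d=0 → +e1, X_12=(4, 4, 3)
t=12: X=(4, 4, 3), d=4 → +e3, X_13=(4, 4, 4)

(4, 4, 4)


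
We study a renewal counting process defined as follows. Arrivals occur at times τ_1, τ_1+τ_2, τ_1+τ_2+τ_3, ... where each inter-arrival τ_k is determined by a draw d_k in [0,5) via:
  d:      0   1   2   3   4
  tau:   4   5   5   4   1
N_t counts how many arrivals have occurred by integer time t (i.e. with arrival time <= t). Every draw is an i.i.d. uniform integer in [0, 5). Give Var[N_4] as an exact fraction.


136414/390625

Inter-arrival values over d=0..4: [4, 5, 5, 4, 1]
Each d has probability 1/5, so the pmf of τ is: f(1) = 1/5, f(4) = 2/5, f(5) = 2/5
Let p_n(j) = P(N_n = j), with p_0 = [1]. Condition on τ_1: p_n(0) = P(τ > n), and for j >= 1, p_n(j) = Σ_{k<=n} f(k)·p_{n−k}(j−1)
p_1 = [4/5, 1/5]  (j = 0..1)
p_2 = [4/5, 4/25, 1/25]  (j = 0..2)
p_3 = [4/5, 4/25, 4/125, 1/125]  (j = 0..3)
p_4 = [2/5, 14/25, 4/125, 4/625, 1/625]  (j = 0..4)
E[N_4] = Σ j·p_4(j) = 406/625;  E[N_4²] = Σ j²·p_4(j) = 482/625
Var[N_4] = 482/625 − (406/625)² = 136414/390625


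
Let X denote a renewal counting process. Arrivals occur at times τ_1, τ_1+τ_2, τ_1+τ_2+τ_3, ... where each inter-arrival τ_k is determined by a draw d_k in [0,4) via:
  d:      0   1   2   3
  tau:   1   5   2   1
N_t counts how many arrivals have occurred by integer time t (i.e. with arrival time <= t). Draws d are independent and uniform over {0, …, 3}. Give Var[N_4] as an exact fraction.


Inter-arrival values over d=0..3: [1, 5, 2, 1]
Each d has probability 1/4, so the pmf of τ is: f(1) = 1/2, f(2) = 1/4, f(5) = 1/4
Let p_n(j) = P(N_n = j), with p_0 = [1]. Condition on τ_1: p_n(0) = P(τ > n), and for j >= 1, p_n(j) = Σ_{k<=n} f(k)·p_{n−k}(j−1)
p_1 = [1/2, 1/2]  (j = 0..1)
p_2 = [1/4, 1/2, 1/4]  (j = 0..2)
p_3 = [1/4, 1/4, 3/8, 1/8]  (j = 0..3)
p_4 = [1/4, 3/16, 1/4, 1/4, 1/16]  (j = 0..4)
E[N_4] = Σ j·p_4(j) = 27/16;  E[N_4²] = Σ j²·p_4(j) = 71/16
Var[N_4] = 71/16 − (27/16)² = 407/256

407/256


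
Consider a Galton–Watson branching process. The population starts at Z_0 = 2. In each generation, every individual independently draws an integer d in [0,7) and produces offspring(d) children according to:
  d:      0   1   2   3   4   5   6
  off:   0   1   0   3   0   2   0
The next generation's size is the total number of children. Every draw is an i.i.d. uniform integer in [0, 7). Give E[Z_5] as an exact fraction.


15552/16807

Outcome values over d=0..6: [0, 1, 0, 3, 0, 2, 0]
Σy = 6, Σy² = 14, M = 7
μ = 6/7 = 6/7,  σ² = 14/7 − (6/7)² = 62/49
E[Z_0] = 2
E[Z_1] = 6/7·E[Z_0] = 12/7
E[Z_2] = 6/7·E[Z_1] = 72/49
E[Z_3] = 6/7·E[Z_2] = 432/343
E[Z_4] = 6/7·E[Z_3] = 2592/2401
E[Z_5] = 6/7·E[Z_4] = 15552/16807


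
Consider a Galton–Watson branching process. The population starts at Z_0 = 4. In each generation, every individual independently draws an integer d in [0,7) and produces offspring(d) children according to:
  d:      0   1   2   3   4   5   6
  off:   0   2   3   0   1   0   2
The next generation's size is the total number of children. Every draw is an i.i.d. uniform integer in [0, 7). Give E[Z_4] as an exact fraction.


16384/2401

Outcome values over d=0..6: [0, 2, 3, 0, 1, 0, 2]
Σy = 8, Σy² = 18, M = 7
μ = 8/7 = 8/7,  σ² = 18/7 − (8/7)² = 62/49
E[Z_0] = 4
E[Z_1] = 8/7·E[Z_0] = 32/7
E[Z_2] = 8/7·E[Z_1] = 256/49
E[Z_3] = 8/7·E[Z_2] = 2048/343
E[Z_4] = 8/7·E[Z_3] = 16384/2401


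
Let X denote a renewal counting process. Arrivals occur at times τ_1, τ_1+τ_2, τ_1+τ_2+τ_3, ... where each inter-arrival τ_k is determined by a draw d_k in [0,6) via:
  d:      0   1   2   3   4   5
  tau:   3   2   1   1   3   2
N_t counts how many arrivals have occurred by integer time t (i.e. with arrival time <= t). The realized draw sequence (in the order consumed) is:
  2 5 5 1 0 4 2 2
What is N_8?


draw d_1=2: τ_1=1, arrival time A_1=1
draw d_2=5: τ_2=2, arrival time A_2=3
draw d_3=5: τ_3=2, arrival time A_3=5
draw d_4=1: τ_4=2, arrival time A_4=7
draw d_5=0: τ_5=3, arrival time A_5=10
draw d_6=4: τ_6=3, arrival time A_6=13
draw d_7=2: τ_7=1, arrival time A_7=14
draw d_8=2: τ_8=1, arrival time A_8=15
N_t over t=0..8: 0:0 1:1 2:1 3:2 4:2 5:3 6:3 7:4 8:4

4


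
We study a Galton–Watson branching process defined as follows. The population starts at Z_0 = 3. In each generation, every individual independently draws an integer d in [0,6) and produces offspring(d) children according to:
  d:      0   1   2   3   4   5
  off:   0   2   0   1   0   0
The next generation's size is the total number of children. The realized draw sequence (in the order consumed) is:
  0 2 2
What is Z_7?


0

gen 0: Z_0=3, draws=[0, 2, 2], offspring=[0, 0, 0], Z_1=0
gen 1: Z_1=0, draws=[], offspring=[], Z_2=0
gen 2: Z_2=0, draws=[], offspring=[], Z_3=0
gen 3: Z_3=0, draws=[], offspring=[], Z_4=0
gen 4: Z_4=0, draws=[], offspring=[], Z_5=0
gen 5: Z_5=0, draws=[], offspring=[], Z_6=0
gen 6: Z_6=0, draws=[], offspring=[], Z_7=0


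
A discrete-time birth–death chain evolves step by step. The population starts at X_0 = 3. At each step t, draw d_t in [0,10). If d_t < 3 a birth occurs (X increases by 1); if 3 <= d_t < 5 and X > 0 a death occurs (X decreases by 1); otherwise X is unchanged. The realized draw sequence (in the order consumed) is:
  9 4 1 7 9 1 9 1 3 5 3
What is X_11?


t=0: X=3, d=9 → hold, X_1=3
t=1: X=3, d=4 → death, X_2=2
t=2: X=2, d=1 → birth, X_3=3
t=3: X=3, d=7 → hold, X_4=3
t=4: X=3, d=9 → hold, X_5=3
t=5: X=3, d=1 → birth, X_6=4
t=6: X=4, d=9 → hold, X_7=4
t=7: X=4, d=1 → birth, X_8=5
t=8: X=5, d=3 → death, X_9=4
t=9: X=4, d=5 → hold, X_10=4
t=10: X=4, d=3 → death, X_11=3

3


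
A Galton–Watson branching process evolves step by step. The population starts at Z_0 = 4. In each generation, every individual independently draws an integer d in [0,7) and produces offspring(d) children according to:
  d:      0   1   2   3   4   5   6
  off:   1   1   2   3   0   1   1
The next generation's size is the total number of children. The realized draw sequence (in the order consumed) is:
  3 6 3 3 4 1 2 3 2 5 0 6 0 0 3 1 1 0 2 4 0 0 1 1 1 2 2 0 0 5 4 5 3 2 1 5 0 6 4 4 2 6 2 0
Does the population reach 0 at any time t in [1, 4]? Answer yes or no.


no

gen 0: Z_0=4, draws=[3, 6, 3, 3], offspring=[3, 1, 3, 3], Z_1=10
gen 1: Z_1=10, draws=[4, 1, 2, 3, 2, 5, 0, 6, 0, 0], offspring=[0, 1, 2, 3, 2, 1, 1, 1, 1, 1], Z_2=13
gen 2: Z_2=13, draws=[3, 1, 1, 0, 2, 4, 0, 0, 1, 1, 1, 2, 2], offspring=[3, 1, 1, 1, 2, 0, 1, 1, 1, 1, 1, 2, 2], Z_3=17
gen 3: Z_3=17, draws=[0, 0, 5, 4, 5, 3, 2, 1, 5, 0, 6, 4, 4, 2, 6, 2, 0], offspring=[1, 1, 1, 0, 1, 3, 2, 1, 1, 1, 1, 0, 0, 2, 1, 2, 1], Z_4=19


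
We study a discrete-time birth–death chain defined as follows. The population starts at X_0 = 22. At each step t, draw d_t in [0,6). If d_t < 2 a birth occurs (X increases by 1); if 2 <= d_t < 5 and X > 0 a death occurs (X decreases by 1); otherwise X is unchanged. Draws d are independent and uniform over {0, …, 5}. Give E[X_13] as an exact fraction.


119/6

X can drop by at most 1 per step and X_0 = 22 > T = 13, so X_t >= 22 − t >= 9 > 0 for every t <= 13: the floor at 0 (the 'and X > 0' condition) never binds. Hence X_13 = X_0 + Σ_{t<13} Y_t with i.i.d. increments Y_t = y(d_t) ∈ {+1, −1, 0}.
Outcome values over d=0..5: [1, 1, -1, -1, -1, 0]
Σy = -1, Σy² = 5, M = 6
μ = -1/6 = -1/6,  σ² = 5/6 − (-1/6)² = 29/36
E[X_13] = 22 + 13·(-1/6) = 119/6


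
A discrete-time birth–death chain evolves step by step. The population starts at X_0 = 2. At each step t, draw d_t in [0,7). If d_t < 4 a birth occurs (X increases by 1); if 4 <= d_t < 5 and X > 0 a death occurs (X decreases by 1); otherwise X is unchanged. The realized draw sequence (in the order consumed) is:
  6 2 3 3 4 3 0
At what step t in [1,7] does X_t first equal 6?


t=0: X=2, d=6 → hold, X_1=2
t=1: X=2, d=2 → birth, X_2=3
t=2: X=3, d=3 → birth, X_3=4
t=3: X=4, d=3 → birth, X_4=5
t=4: X=5, d=4 → death, X_5=4
t=5: X=4, d=3 → birth, X_6=5
t=6: X=5, d=0 → birth, X_7=6

7


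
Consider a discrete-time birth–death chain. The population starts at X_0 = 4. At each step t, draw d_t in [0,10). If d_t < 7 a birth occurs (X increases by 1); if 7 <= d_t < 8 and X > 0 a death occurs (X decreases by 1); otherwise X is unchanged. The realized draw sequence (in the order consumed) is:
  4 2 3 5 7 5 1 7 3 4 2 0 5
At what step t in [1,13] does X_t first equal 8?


t=0: X=4, d=4 → birth, X_1=5
t=1: X=5, d=2 → birth, X_2=6
t=2: X=6, d=3 → birth, X_3=7
t=3: X=7, d=5 → birth, X_4=8
t=4: X=8, d=7 → death, X_5=7
t=5: X=7, d=5 → birth, X_6=8
t=6: X=8, d=1 → birth, X_7=9
t=7: X=9, d=7 → death, X_8=8
t=8: X=8, d=3 → birth, X_9=9
t=9: X=9, d=4 → birth, X_10=10
t=10: X=10, d=2 → birth, X_11=11
t=11: X=11, d=0 → birth, X_12=12
t=12: X=12, d=5 → birth, X_13=13

4


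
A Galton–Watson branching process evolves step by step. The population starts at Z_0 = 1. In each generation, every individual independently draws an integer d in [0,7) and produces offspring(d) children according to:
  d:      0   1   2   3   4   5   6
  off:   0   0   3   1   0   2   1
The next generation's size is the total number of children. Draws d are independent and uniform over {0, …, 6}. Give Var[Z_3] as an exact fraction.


Outcome values over d=0..6: [0, 0, 3, 1, 0, 2, 1]
Σy = 7, Σy² = 15, M = 7
μ = 7/7 = 1,  σ² = 15/7 − (1)² = 8/7
V_0 = 0, E_0 = 1
V_1 = 8/7·E_0 + (1)²·V_0 = 8/7;  E_1 = 1
V_2 = 8/7·E_1 + (1)²·V_1 = 16/7;  E_2 = 1
V_3 = 8/7·E_2 + (1)²·V_2 = 24/7;  E_3 = 1

24/7


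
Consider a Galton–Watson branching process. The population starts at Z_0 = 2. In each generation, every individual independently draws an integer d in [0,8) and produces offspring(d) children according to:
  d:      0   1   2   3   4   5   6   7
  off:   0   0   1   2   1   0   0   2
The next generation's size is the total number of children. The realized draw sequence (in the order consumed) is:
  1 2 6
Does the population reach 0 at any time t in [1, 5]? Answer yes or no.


gen 0: Z_0=2, draws=[1, 2], offspring=[0, 1], Z_1=1
gen 1: Z_1=1, draws=[6], offspring=[0], Z_2=0
gen 2: Z_2=0, draws=[], offspring=[], Z_3=0
gen 3: Z_3=0, draws=[], offspring=[], Z_4=0
gen 4: Z_4=0, draws=[], offspring=[], Z_5=0

yes


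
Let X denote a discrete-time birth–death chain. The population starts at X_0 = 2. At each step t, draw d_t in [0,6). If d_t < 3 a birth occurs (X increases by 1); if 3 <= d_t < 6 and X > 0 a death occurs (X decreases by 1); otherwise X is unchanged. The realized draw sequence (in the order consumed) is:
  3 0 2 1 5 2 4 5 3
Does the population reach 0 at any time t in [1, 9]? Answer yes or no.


no

t=0: X=2, d=3 → death, X_1=1
t=1: X=1, d=0 → birth, X_2=2
t=2: X=2, d=2 → birth, X_3=3
t=3: X=3, d=1 → birth, X_4=4
t=4: X=4, d=5 → death, X_5=3
t=5: X=3, d=2 → birth, X_6=4
t=6: X=4, d=4 → death, X_7=3
t=7: X=3, d=5 → death, X_8=2
t=8: X=2, d=3 → death, X_9=1


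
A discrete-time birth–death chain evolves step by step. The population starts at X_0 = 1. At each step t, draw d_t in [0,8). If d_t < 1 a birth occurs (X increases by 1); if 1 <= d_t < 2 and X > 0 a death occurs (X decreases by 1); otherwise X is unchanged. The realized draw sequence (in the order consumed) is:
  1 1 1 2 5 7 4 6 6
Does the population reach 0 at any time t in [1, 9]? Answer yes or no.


t=0: X=1, d=1 → death, X_1=0
t=1: X=0, d=1 → hold, X_2=0
t=2: X=0, d=1 → hold, X_3=0
t=3: X=0, d=2 → hold, X_4=0
t=4: X=0, d=5 → hold, X_5=0
t=5: X=0, d=7 → hold, X_6=0
t=6: X=0, d=4 → hold, X_7=0
t=7: X=0, d=6 → hold, X_8=0
t=8: X=0, d=6 → hold, X_9=0

yes


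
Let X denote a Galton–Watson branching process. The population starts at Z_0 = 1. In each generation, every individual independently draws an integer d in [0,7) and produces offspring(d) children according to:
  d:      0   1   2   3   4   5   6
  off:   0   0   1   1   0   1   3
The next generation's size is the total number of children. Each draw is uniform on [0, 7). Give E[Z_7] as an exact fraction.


279936/823543

Outcome values over d=0..6: [0, 0, 1, 1, 0, 1, 3]
Σy = 6, Σy² = 12, M = 7
μ = 6/7 = 6/7,  σ² = 12/7 − (6/7)² = 48/49
E[Z_0] = 1
E[Z_1] = 6/7·E[Z_0] = 6/7
E[Z_2] = 6/7·E[Z_1] = 36/49
E[Z_3] = 6/7·E[Z_2] = 216/343
E[Z_4] = 6/7·E[Z_3] = 1296/2401
E[Z_5] = 6/7·E[Z_4] = 7776/16807
E[Z_6] = 6/7·E[Z_5] = 46656/117649
E[Z_7] = 6/7·E[Z_6] = 279936/823543


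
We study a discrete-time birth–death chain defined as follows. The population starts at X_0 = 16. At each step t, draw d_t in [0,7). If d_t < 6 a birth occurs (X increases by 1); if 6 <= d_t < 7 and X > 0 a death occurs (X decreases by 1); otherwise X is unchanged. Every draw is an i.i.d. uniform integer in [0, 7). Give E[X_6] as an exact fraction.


142/7

X can drop by at most 1 per step and X_0 = 16 > T = 6, so X_t >= 16 − t >= 10 > 0 for every t <= 6: the floor at 0 (the 'and X > 0' condition) never binds. Hence X_6 = X_0 + Σ_{t<6} Y_t with i.i.d. increments Y_t = y(d_t) ∈ {+1, −1, 0}.
Outcome values over d=0..6: [1, 1, 1, 1, 1, 1, -1]
Σy = 5, Σy² = 7, M = 7
μ = 5/7 = 5/7,  σ² = 7/7 − (5/7)² = 24/49
E[X_6] = 16 + 6·(5/7) = 142/7


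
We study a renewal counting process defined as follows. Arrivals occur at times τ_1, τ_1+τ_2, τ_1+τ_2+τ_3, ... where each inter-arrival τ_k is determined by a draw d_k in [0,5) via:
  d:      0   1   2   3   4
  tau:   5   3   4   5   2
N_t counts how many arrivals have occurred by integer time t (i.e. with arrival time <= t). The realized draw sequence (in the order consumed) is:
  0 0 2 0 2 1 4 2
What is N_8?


1

draw d_1=0: τ_1=5, arrival time A_1=5
draw d_2=0: τ_2=5, arrival time A_2=10
draw d_3=2: τ_3=4, arrival time A_3=14
draw d_4=0: τ_4=5, arrival time A_4=19
draw d_5=2: τ_5=4, arrival time A_5=23
draw d_6=1: τ_6=3, arrival time A_6=26
draw d_7=4: τ_7=2, arrival time A_7=28
draw d_8=2: τ_8=4, arrival time A_8=32
N_t over t=0..8: 0:0 1:0 2:0 3:0 4:0 5:1 6:1 7:1 8:1


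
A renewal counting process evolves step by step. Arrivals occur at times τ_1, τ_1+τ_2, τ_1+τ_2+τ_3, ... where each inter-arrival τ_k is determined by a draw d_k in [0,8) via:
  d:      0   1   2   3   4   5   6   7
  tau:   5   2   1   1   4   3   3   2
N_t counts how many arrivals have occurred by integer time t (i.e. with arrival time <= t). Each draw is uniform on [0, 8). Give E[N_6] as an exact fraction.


8617/4096

Inter-arrival values over d=0..7: [5, 2, 1, 1, 4, 3, 3, 2]
Each d has probability 1/8, so the pmf of τ is: f(1) = 1/4, f(2) = 1/4, f(3) = 1/4, f(4) = 1/8, f(5) = 1/8
Renewal equation for m(n) = E[N_n]: condition on τ_1 = k (if k <= n, one arrival plus a fresh copy on the remaining n−k steps): m(n) = F(n) + Σ_{k<=n} f(k)·m(n−k), where F(n) = P(τ <= n) and m(0) = 0
m(1) = F(1) = 1/4
m(2) = F(2) + f(1)·m(1) = 1/2 + 1/4·1/4 = 9/16
m(3) = F(3) + f(1)·m(2) + f(2)·m(1) = 3/4 + 1/4·9/16 + 1/4·1/4 = 61/64
m(4) = F(4) + f(1)·m(3) + f(2)·m(2) + f(3)·m(1) = 7/8 + 1/4·61/64 + 1/4·9/16 + 1/4·1/4 = 337/256
m(5) = F(5) + f(1)·m(4) + f(2)·m(3) + f(3)·m(2) + f(4)·m(1) = 1 + 1/4·337/256 + 1/4·61/64 + 1/4·9/16 + 1/8·1/4 = 1781/1024
m(6) = F(6) + f(1)·m(5) + f(2)·m(4) + f(3)·m(3) + f(4)·m(2) + f(5)·m(1) = 1 + 1/4·1781/1024 + 1/4·337/256 + 1/4·61/64 + 1/8·9/16 + 1/8·1/4 = 8617/4096
E[N_6] = m(6) = 8617/4096


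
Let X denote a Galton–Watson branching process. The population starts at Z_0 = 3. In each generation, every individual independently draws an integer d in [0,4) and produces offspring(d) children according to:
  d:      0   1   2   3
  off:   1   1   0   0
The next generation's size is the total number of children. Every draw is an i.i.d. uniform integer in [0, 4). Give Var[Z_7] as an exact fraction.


381/16384

Outcome values over d=0..3: [1, 1, 0, 0]
Σy = 2, Σy² = 2, M = 4
μ = 2/4 = 1/2,  σ² = 2/4 − (1/2)² = 1/4
V_0 = 0, E_0 = 3
V_1 = 1/4·E_0 + (1/2)²·V_0 = 3/4;  E_1 = 3/2
V_2 = 1/4·E_1 + (1/2)²·V_1 = 9/16;  E_2 = 3/4
V_3 = 1/4·E_2 + (1/2)²·V_2 = 21/64;  E_3 = 3/8
V_4 = 1/4·E_3 + (1/2)²·V_3 = 45/256;  E_4 = 3/16
V_5 = 1/4·E_4 + (1/2)²·V_4 = 93/1024;  E_5 = 3/32
V_6 = 1/4·E_5 + (1/2)²·V_5 = 189/4096;  E_6 = 3/64
V_7 = 1/4·E_6 + (1/2)²·V_6 = 381/16384;  E_7 = 3/128


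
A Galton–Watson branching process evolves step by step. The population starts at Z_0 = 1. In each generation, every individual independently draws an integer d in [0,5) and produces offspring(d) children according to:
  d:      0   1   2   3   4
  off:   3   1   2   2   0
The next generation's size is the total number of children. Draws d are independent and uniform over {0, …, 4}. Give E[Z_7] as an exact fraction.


Outcome values over d=0..4: [3, 1, 2, 2, 0]
Σy = 8, Σy² = 18, M = 5
μ = 8/5 = 8/5,  σ² = 18/5 − (8/5)² = 26/25
E[Z_0] = 1
E[Z_1] = 8/5·E[Z_0] = 8/5
E[Z_2] = 8/5·E[Z_1] = 64/25
E[Z_3] = 8/5·E[Z_2] = 512/125
E[Z_4] = 8/5·E[Z_3] = 4096/625
E[Z_5] = 8/5·E[Z_4] = 32768/3125
E[Z_6] = 8/5·E[Z_5] = 262144/15625
E[Z_7] = 8/5·E[Z_6] = 2097152/78125

2097152/78125


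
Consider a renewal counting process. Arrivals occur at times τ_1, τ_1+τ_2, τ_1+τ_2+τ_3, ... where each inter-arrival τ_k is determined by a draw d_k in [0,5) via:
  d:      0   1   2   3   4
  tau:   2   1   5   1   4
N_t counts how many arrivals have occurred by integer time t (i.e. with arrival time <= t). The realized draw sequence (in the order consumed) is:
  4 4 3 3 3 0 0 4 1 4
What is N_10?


draw d_1=4: τ_1=4, arrival time A_1=4
draw d_2=4: τ_2=4, arrival time A_2=8
draw d_3=3: τ_3=1, arrival time A_3=9
draw d_4=3: τ_4=1, arrival time A_4=10
draw d_5=3: τ_5=1, arrival time A_5=11
draw d_6=0: τ_6=2, arrival time A_6=13
draw d_7=0: τ_7=2, arrival time A_7=15
draw d_8=4: τ_8=4, arrival time A_8=19
draw d_9=1: τ_9=1, arrival time A_9=20
draw d_10=4: τ_10=4, arrival time A_10=24
N_t over t=0..10: 0:0 1:0 2:0 3:0 4:1 5:1 6:1 7:1 8:2 9:3 10:4

4


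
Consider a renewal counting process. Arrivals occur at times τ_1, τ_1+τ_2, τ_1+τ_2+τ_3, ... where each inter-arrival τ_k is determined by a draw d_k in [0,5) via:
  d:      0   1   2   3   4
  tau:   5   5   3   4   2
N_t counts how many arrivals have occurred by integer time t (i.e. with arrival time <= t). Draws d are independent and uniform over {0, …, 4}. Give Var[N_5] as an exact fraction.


66/625

Inter-arrival values over d=0..4: [5, 5, 3, 4, 2]
Each d has probability 1/5, so the pmf of τ is: f(2) = 1/5, f(3) = 1/5, f(4) = 1/5, f(5) = 2/5
Let p_n(j) = P(N_n = j), with p_0 = [1]. Condition on τ_1: p_n(0) = P(τ > n), and for j >= 1, p_n(j) = Σ_{k<=n} f(k)·p_{n−k}(j−1)
p_1 = [1]  (j = 0)
p_2 = [4/5, 1/5]  (j = 0..1)
p_3 = [3/5, 2/5]  (j = 0..1)
p_4 = [2/5, 14/25, 1/25]  (j = 0..2)
p_5 = [0, 22/25, 3/25]  (j = 0..2)
E[N_5] = Σ j·p_5(j) = 28/25;  E[N_5²] = Σ j²·p_5(j) = 34/25
Var[N_5] = 34/25 − (28/25)² = 66/625
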